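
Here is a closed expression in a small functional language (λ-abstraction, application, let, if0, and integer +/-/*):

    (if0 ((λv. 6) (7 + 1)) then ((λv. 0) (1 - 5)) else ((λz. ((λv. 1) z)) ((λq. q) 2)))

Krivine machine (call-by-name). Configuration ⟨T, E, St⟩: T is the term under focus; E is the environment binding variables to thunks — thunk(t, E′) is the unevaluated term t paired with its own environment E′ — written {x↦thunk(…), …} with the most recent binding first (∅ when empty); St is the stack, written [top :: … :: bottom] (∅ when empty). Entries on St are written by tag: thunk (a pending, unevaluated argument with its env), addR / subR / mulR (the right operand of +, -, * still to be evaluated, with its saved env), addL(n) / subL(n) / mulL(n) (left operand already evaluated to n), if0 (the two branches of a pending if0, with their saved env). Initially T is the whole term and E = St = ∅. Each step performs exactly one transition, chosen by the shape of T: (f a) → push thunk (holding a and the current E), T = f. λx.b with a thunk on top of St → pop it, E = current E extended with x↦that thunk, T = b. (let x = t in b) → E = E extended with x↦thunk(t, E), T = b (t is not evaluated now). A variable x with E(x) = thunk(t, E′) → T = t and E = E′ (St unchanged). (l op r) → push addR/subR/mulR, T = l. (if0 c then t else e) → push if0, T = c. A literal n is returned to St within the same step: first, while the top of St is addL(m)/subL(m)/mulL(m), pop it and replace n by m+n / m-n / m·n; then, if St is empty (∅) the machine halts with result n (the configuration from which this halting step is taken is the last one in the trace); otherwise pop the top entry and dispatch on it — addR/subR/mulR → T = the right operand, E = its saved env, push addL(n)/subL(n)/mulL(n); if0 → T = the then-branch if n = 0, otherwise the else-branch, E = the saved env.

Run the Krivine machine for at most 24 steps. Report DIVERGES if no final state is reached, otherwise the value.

Answer: 1

Derivation:
t=0: ⟨T=(if0 ((λv. 6) (7 + 1)) then ((λv. 0) (1 - 5)) else ((λz. ((λv. 1) z)) ((λq. q) 2))); E=∅; St=∅⟩
t=1: ⟨T=((λv. 6) (7 + 1)); E=∅; St=[if0]⟩
t=2: ⟨T=(λv. 6); E=∅; St=[thunk :: if0]⟩
t=3: ⟨T=6; E={v↦thunk((7 + 1), ∅)}; St=[if0]⟩
t=4: ⟨T=((λz. ((λv. 1) z)) ((λq. q) 2)); E=∅; St=∅⟩
t=5: ⟨T=(λz. ((λv. 1) z)); E=∅; St=[thunk]⟩
t=6: ⟨T=((λv. 1) z); E={z↦thunk(((λq. q) 2), ∅)}; St=∅⟩
t=7: ⟨T=(λv. 1); E={z↦thunk(((λq. q) 2), ∅)}; St=[thunk]⟩
t=8: ⟨T=1; E={v↦thunk(z, {z↦thunk(((λq. q) 2), ∅)}), z↦thunk(((λq. q) 2), ∅)}; St=∅⟩
→ final value 1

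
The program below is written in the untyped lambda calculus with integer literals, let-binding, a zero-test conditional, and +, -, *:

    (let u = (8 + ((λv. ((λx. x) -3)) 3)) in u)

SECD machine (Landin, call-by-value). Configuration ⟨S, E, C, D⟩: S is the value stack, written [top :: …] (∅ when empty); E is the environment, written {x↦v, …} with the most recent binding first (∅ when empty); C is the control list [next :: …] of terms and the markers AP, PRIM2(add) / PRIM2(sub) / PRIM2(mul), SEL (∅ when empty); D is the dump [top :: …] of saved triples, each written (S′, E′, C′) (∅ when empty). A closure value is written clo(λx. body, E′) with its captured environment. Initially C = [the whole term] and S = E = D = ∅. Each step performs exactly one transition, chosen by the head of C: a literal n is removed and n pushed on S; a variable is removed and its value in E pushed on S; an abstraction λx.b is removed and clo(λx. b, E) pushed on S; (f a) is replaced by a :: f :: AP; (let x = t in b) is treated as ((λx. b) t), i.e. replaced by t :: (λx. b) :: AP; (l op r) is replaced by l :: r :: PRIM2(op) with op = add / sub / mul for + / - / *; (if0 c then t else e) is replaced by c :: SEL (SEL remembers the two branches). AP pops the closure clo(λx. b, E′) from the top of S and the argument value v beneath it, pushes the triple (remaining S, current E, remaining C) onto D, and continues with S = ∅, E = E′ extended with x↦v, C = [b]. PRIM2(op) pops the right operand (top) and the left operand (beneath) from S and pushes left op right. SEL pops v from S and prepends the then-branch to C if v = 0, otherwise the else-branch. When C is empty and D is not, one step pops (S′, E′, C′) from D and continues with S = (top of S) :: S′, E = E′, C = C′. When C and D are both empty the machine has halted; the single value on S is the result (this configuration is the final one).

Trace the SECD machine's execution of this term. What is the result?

step 0: [S=∅ | E=∅ | C=[(let u = (8 + ((λv. ((λx. x) -3)) 3)) in u)] | D=∅]
step 1: [S=∅ | E=∅ | C=[(8 + ((λv. ((λx. x) -3)) 3)) :: (λu. u) :: AP] | D=∅]
step 2: [S=∅ | E=∅ | C=[8 :: ((λv. ((λx. x) -3)) 3) :: PRIM2(add) :: (λu. u) :: AP] | D=∅]
step 3: [S=[8] | E=∅ | C=[((λv. ((λx. x) -3)) 3) :: PRIM2(add) :: (λu. u) :: AP] | D=∅]
step 4: [S=[8] | E=∅ | C=[3 :: (λv. ((λx. x) -3)) :: AP :: PRIM2(add) :: (λu. u) :: AP] | D=∅]
step 5: [S=[3 :: 8] | E=∅ | C=[(λv. ((λx. x) -3)) :: AP :: PRIM2(add) :: (λu. u) :: AP] | D=∅]
step 6: [S=[clo(λv. ((λx. x) -3), ∅) :: 3 :: 8] | E=∅ | C=[AP :: PRIM2(add) :: (λu. u) :: AP] | D=∅]
step 7: [S=∅ | E={v↦3} | C=[((λx. x) -3)] | D=[([8], ∅, [PRIM2(add) :: (λu. u) :: AP])]]
step 8: [S=∅ | E={v↦3} | C=[-3 :: (λx. x) :: AP] | D=[([8], ∅, [PRIM2(add) :: (λu. u) :: AP])]]
step 9: [S=[-3] | E={v↦3} | C=[(λx. x) :: AP] | D=[([8], ∅, [PRIM2(add) :: (λu. u) :: AP])]]
step 10: [S=[clo(λx. x, {v↦3}) :: -3] | E={v↦3} | C=[AP] | D=[([8], ∅, [PRIM2(add) :: (λu. u) :: AP])]]
step 11: [S=∅ | E={x↦-3, v↦3} | C=[x] | D=[(∅, {v↦3}, ∅) :: ([8], ∅, [PRIM2(add) :: (λu. u) :: AP])]]
step 12: [S=[-3] | E={x↦-3, v↦3} | C=∅ | D=[(∅, {v↦3}, ∅) :: ([8], ∅, [PRIM2(add) :: (λu. u) :: AP])]]
step 13: [S=[-3] | E={v↦3} | C=∅ | D=[([8], ∅, [PRIM2(add) :: (λu. u) :: AP])]]
step 14: [S=[-3 :: 8] | E=∅ | C=[PRIM2(add) :: (λu. u) :: AP] | D=∅]
step 15: [S=[5] | E=∅ | C=[(λu. u) :: AP] | D=∅]
step 16: [S=[clo(λu. u, ∅) :: 5] | E=∅ | C=[AP] | D=∅]
step 17: [S=∅ | E={u↦5} | C=[u] | D=[(∅, ∅, ∅)]]
step 18: [S=[5] | E={u↦5} | C=∅ | D=[(∅, ∅, ∅)]]
step 19: [S=[5] | E=∅ | C=∅ | D=∅]
→ final value 5

Answer: 5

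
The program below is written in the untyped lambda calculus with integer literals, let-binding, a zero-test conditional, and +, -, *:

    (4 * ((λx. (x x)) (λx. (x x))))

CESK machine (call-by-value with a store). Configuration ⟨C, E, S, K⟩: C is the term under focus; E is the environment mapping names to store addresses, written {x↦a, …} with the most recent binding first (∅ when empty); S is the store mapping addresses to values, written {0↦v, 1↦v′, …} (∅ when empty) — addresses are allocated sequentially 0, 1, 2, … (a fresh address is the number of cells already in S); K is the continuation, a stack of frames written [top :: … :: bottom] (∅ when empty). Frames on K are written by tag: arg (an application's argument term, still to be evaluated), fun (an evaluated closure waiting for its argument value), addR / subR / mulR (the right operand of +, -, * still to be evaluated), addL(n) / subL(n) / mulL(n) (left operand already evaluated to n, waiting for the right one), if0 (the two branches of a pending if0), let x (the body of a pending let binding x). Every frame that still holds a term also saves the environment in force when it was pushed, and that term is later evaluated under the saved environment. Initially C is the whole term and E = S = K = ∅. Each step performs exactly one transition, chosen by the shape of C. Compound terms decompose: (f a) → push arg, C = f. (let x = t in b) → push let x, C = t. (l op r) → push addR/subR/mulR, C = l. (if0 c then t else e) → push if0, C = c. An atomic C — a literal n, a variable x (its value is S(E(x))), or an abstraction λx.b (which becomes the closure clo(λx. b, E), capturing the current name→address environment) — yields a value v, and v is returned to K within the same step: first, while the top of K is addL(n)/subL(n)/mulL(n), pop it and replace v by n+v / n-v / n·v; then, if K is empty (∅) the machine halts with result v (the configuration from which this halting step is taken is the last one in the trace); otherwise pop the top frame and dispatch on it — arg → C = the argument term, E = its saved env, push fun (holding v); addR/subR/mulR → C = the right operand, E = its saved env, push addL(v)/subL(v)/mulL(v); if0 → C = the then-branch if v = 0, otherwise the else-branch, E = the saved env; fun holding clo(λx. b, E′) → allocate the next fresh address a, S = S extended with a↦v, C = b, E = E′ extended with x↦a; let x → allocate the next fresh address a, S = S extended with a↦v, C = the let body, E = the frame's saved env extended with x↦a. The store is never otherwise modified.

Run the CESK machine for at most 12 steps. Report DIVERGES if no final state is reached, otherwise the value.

0. <C=(4 * ((λx. (x x)) (λx. (x x)))), E=∅, S=∅, K=∅>
1. <C=4, E=∅, S=∅, K=[mulR]>
2. <C=((λx. (x x)) (λx. (x x))), E=∅, S=∅, K=[mulL(4)]>
3. <C=(λx. (x x)), E=∅, S=∅, K=[arg :: mulL(4)]>
4. <C=(λx. (x x)), E=∅, S=∅, K=[fun :: mulL(4)]>
5. <C=(x x), E={x↦0}, S={0↦clo(λx. (x x), ∅)}, K=[mulL(4)]>
6. <C=x, E={x↦0}, S={0↦clo(λx. (x x), ∅)}, K=[arg :: mulL(4)]>
7. <C=x, E={x↦0}, S={0↦clo(λx. (x x), ∅)}, K=[fun :: mulL(4)]>
8. <C=(x x), E={x↦1}, S={0↦clo(λx. (x x), ∅), 1↦clo(λx. (x x), ∅)}, K=[mulL(4)]>
9. <C=x, E={x↦1}, S={0↦clo(λx. (x x), ∅), 1↦clo(λx. (x x), ∅)}, K=[arg :: mulL(4)]>
10. <C=x, E={x↦1}, S={0↦clo(λx. (x x), ∅), 1↦clo(λx. (x x), ∅)}, K=[fun :: mulL(4)]>
11. <C=(x x), E={x↦2}, S={0↦clo(λx. (x x), ∅), 1↦clo(λx. (x x), ∅), 2↦clo(λx. (x x), ∅)}, K=[mulL(4)]>
12. <C=x, E={x↦2}, S={0↦clo(λx. (x x), ∅), 1↦clo(λx. (x x), ∅), 2↦clo(λx. (x x), ∅)}, K=[arg :: mulL(4)]>
→ 12 transitions taken and the configuration is still not final: no result within 12 steps

Answer: DIVERGES (no final state within 12 steps)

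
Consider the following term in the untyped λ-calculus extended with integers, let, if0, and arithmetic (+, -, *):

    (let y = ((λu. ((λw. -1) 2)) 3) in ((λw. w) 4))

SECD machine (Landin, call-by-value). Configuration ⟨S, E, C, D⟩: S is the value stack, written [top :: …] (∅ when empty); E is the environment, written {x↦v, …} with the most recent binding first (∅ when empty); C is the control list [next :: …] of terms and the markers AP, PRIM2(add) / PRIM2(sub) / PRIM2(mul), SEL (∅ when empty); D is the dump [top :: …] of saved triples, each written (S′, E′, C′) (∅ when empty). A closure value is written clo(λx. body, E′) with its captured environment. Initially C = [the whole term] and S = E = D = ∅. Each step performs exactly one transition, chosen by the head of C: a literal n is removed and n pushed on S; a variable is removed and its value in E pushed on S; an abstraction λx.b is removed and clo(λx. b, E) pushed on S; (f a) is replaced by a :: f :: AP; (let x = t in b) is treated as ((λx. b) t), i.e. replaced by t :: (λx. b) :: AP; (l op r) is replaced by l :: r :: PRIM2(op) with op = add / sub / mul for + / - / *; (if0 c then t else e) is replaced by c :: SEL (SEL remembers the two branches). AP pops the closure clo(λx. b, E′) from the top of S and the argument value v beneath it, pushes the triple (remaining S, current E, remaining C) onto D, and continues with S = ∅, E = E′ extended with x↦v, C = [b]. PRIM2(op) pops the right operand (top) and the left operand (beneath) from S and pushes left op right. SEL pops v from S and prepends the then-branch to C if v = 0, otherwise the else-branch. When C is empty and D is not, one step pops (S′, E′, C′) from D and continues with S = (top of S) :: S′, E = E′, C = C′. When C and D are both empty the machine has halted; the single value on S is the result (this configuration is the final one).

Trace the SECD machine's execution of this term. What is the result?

Answer: 4

Machine steps:
0. ⟨S=∅; E=∅; C=[(let y = ((λu. ((λw. -1) 2)) 3) in ((λw. w) 4))]; D=∅⟩
1. ⟨S=∅; E=∅; C=[((λu. ((λw. -1) 2)) 3) :: (λy. ((λw. w) 4)) :: AP]; D=∅⟩
2. ⟨S=∅; E=∅; C=[3 :: (λu. ((λw. -1) 2)) :: AP :: (λy. ((λw. w) 4)) :: AP]; D=∅⟩
3. ⟨S=[3]; E=∅; C=[(λu. ((λw. -1) 2)) :: AP :: (λy. ((λw. w) 4)) :: AP]; D=∅⟩
4. ⟨S=[clo(λu. ((λw. -1) 2), ∅) :: 3]; E=∅; C=[AP :: (λy. ((λw. w) 4)) :: AP]; D=∅⟩
5. ⟨S=∅; E={u↦3}; C=[((λw. -1) 2)]; D=[(∅, ∅, [(λy. ((λw. w) 4)) :: AP])]⟩
6. ⟨S=∅; E={u↦3}; C=[2 :: (λw. -1) :: AP]; D=[(∅, ∅, [(λy. ((λw. w) 4)) :: AP])]⟩
7. ⟨S=[2]; E={u↦3}; C=[(λw. -1) :: AP]; D=[(∅, ∅, [(λy. ((λw. w) 4)) :: AP])]⟩
8. ⟨S=[clo(λw. -1, {u↦3}) :: 2]; E={u↦3}; C=[AP]; D=[(∅, ∅, [(λy. ((λw. w) 4)) :: AP])]⟩
9. ⟨S=∅; E={w↦2, u↦3}; C=[-1]; D=[(∅, {u↦3}, ∅) :: (∅, ∅, [(λy. ((λw. w) 4)) :: AP])]⟩
10. ⟨S=[-1]; E={w↦2, u↦3}; C=∅; D=[(∅, {u↦3}, ∅) :: (∅, ∅, [(λy. ((λw. w) 4)) :: AP])]⟩
11. ⟨S=[-1]; E={u↦3}; C=∅; D=[(∅, ∅, [(λy. ((λw. w) 4)) :: AP])]⟩
12. ⟨S=[-1]; E=∅; C=[(λy. ((λw. w) 4)) :: AP]; D=∅⟩
13. ⟨S=[clo(λy. ((λw. w) 4), ∅) :: -1]; E=∅; C=[AP]; D=∅⟩
14. ⟨S=∅; E={y↦-1}; C=[((λw. w) 4)]; D=[(∅, ∅, ∅)]⟩
15. ⟨S=∅; E={y↦-1}; C=[4 :: (λw. w) :: AP]; D=[(∅, ∅, ∅)]⟩
16. ⟨S=[4]; E={y↦-1}; C=[(λw. w) :: AP]; D=[(∅, ∅, ∅)]⟩
17. ⟨S=[clo(λw. w, {y↦-1}) :: 4]; E={y↦-1}; C=[AP]; D=[(∅, ∅, ∅)]⟩
18. ⟨S=∅; E={w↦4, y↦-1}; C=[w]; D=[(∅, {y↦-1}, ∅) :: (∅, ∅, ∅)]⟩
19. ⟨S=[4]; E={w↦4, y↦-1}; C=∅; D=[(∅, {y↦-1}, ∅) :: (∅, ∅, ∅)]⟩
20. ⟨S=[4]; E={y↦-1}; C=∅; D=[(∅, ∅, ∅)]⟩
21. ⟨S=[4]; E=∅; C=∅; D=∅⟩
→ final value 4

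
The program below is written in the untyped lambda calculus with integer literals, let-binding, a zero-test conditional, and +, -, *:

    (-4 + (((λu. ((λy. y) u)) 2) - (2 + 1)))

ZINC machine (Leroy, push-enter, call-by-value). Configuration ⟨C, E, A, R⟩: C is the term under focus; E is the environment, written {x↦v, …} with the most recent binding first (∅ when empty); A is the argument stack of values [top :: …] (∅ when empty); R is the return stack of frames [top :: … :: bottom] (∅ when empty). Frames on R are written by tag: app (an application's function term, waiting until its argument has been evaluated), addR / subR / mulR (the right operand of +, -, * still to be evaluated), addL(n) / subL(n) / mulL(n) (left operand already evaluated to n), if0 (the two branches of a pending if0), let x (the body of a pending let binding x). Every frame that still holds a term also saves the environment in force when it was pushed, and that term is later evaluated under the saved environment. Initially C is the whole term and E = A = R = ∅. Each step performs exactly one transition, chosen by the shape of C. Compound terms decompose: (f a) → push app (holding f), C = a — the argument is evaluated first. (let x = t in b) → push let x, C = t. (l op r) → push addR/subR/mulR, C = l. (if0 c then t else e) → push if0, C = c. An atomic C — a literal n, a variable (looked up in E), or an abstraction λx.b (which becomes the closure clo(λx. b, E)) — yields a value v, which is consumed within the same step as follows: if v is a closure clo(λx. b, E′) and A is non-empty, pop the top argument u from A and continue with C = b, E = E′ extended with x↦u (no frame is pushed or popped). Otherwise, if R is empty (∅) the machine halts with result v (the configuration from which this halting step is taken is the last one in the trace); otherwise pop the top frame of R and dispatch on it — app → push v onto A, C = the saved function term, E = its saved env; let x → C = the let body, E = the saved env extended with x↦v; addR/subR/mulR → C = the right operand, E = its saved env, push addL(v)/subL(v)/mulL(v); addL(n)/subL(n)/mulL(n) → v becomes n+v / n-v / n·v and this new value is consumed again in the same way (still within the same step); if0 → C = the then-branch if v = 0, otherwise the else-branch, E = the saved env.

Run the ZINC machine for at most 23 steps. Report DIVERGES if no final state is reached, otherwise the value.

[0] <C=(-4 + (((λu. ((λy. y) u)) 2) - (2 + 1))), E=∅, A=∅, R=∅>
[1] <C=-4, E=∅, A=∅, R=[addR]>
[2] <C=(((λu. ((λy. y) u)) 2) - (2 + 1)), E=∅, A=∅, R=[addL(-4)]>
[3] <C=((λu. ((λy. y) u)) 2), E=∅, A=∅, R=[subR :: addL(-4)]>
[4] <C=2, E=∅, A=∅, R=[app :: subR :: addL(-4)]>
[5] <C=(λu. ((λy. y) u)), E=∅, A=[2], R=[subR :: addL(-4)]>
[6] <C=((λy. y) u), E={u↦2}, A=∅, R=[subR :: addL(-4)]>
[7] <C=u, E={u↦2}, A=∅, R=[app :: subR :: addL(-4)]>
[8] <C=(λy. y), E={u↦2}, A=[2], R=[subR :: addL(-4)]>
[9] <C=y, E={y↦2, u↦2}, A=∅, R=[subR :: addL(-4)]>
[10] <C=(2 + 1), E=∅, A=∅, R=[subL(2) :: addL(-4)]>
[11] <C=2, E=∅, A=∅, R=[addR :: subL(2) :: addL(-4)]>
[12] <C=1, E=∅, A=∅, R=[addL(2) :: subL(2) :: addL(-4)]>
→ final value -5

Answer: -5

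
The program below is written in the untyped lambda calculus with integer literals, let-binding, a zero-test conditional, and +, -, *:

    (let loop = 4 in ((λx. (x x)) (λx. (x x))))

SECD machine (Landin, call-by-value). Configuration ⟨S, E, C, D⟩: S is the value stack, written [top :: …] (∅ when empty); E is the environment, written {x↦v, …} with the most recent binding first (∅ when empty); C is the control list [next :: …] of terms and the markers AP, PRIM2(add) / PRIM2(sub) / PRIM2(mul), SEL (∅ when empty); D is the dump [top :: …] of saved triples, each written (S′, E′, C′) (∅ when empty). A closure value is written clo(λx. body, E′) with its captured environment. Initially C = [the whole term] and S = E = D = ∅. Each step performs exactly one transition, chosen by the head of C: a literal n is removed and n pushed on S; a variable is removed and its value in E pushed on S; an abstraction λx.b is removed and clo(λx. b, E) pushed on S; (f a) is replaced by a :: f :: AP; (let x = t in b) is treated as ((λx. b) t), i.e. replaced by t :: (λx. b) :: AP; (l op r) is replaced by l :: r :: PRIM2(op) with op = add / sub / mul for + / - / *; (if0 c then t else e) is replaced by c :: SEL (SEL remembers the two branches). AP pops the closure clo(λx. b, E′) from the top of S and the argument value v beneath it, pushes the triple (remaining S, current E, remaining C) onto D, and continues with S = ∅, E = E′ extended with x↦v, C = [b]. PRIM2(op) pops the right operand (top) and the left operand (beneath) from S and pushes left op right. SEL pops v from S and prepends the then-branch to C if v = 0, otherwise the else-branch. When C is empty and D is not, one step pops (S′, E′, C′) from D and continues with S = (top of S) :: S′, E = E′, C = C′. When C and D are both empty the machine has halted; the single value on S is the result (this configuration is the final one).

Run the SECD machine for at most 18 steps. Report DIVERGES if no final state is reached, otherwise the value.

Answer: DIVERGES (no final state within 18 steps)

Execution trace:
t=0: <S=∅, E=∅, C=[(let loop = 4 in ((λx. (x x)) (λx. (x x))))], D=∅>
t=1: <S=∅, E=∅, C=[4 :: (λloop. ((λx. (x x)) (λx. (x x)))) :: AP], D=∅>
t=2: <S=[4], E=∅, C=[(λloop. ((λx. (x x)) (λx. (x x)))) :: AP], D=∅>
t=3: <S=[clo(λloop. ((λx. (x x)) (λx. (x x))), ∅) :: 4], E=∅, C=[AP], D=∅>
t=4: <S=∅, E={loop↦4}, C=[((λx. (x x)) (λx. (x x)))], D=[(∅, ∅, ∅)]>
t=5: <S=∅, E={loop↦4}, C=[(λx. (x x)) :: (λx. (x x)) :: AP], D=[(∅, ∅, ∅)]>
t=6: <S=[clo(λx. (x x), {loop↦4})], E={loop↦4}, C=[(λx. (x x)) :: AP], D=[(∅, ∅, ∅)]>
t=7: <S=[clo(λx. (x x), {loop↦4}) :: clo(λx. (x x), {loop↦4})], E={loop↦4}, C=[AP], D=[(∅, ∅, ∅)]>
t=8: <S=∅, E={x↦clo(λx. (x x), {loop↦4}), loop↦4}, C=[(x x)], D=[(∅, {loop↦4}, ∅) :: (∅, ∅, ∅)]>
t=9: <S=∅, E={x↦clo(λx. (x x), {loop↦4}), loop↦4}, C=[x :: x :: AP], D=[(∅, {loop↦4}, ∅) :: (∅, ∅, ∅)]>
t=10: <S=[clo(λx. (x x), {loop↦4})], E={x↦clo(λx. (x x), {loop↦4}), loop↦4}, C=[x :: AP], D=[(∅, {loop↦4}, ∅) :: (∅, ∅, ∅)]>
t=11: <S=[clo(λx. (x x), {loop↦4}) :: clo(λx. (x x), {loop↦4})], E={x↦clo(λx. (x x), {loop↦4}), loop↦4}, C=[AP], D=[(∅, {loop↦4}, ∅) :: (∅, ∅, ∅)]>
t=12: <S=∅, E={x↦clo(λx. (x x), {loop↦4}), loop↦4}, C=[(x x)], D=[(∅, {x↦clo(λx. (x x), {loop↦4}), loop↦4}, ∅) :: (∅, {loop↦4}, ∅) :: (∅, ∅, ∅)]>
t=13: <S=∅, E={x↦clo(λx. (x x), {loop↦4}), loop↦4}, C=[x :: x :: AP], D=[(∅, {x↦clo(λx. (x x), {loop↦4}), loop↦4}, ∅) :: (∅, {loop↦4}, ∅) :: (∅, ∅, ∅)]>
t=14: <S=[clo(λx. (x x), {loop↦4})], E={x↦clo(λx. (x x), {loop↦4}), loop↦4}, C=[x :: AP], D=[(∅, {x↦clo(λx. (x x), {loop↦4}), loop↦4}, ∅) :: (∅, {loop↦4}, ∅) :: (∅, ∅, ∅)]>
t=15: <S=[clo(λx. (x x), {loop↦4}) :: clo(λx. (x x), {loop↦4})], E={x↦clo(λx. (x x), {loop↦4}), loop↦4}, C=[AP], D=[(∅, {x↦clo(λx. (x x), {loop↦4}), loop↦4}, ∅) :: (∅, {loop↦4}, ∅) :: (∅, ∅, ∅)]>
t=16: <S=∅, E={x↦clo(λx. (x x), {loop↦4}), loop↦4}, C=[(x x)], D=[(∅, {x↦clo(λx. (x x), {loop↦4}), loop↦4}, ∅) :: (∅, {x↦clo(λx. (x x), {loop↦4}), loop↦4}, ∅) :: (∅, {loop↦4}, ∅) :: (∅, ∅, ∅)]>
t=17: <S=∅, E={x↦clo(λx. (x x), {loop↦4}), loop↦4}, C=[x :: x :: AP], D=[(∅, {x↦clo(λx. (x x), {loop↦4}), loop↦4}, ∅) :: (∅, {x↦clo(λx. (x x), {loop↦4}), loop↦4}, ∅) :: (∅, {loop↦4}, ∅) :: (∅, ∅, ∅)]>
t=18: <S=[clo(λx. (x x), {loop↦4})], E={x↦clo(λx. (x x), {loop↦4}), loop↦4}, C=[x :: AP], D=[(∅, {x↦clo(λx. (x x), {loop↦4}), loop↦4}, ∅) :: (∅, {x↦clo(λx. (x x), {loop↦4}), loop↦4}, ∅) :: (∅, {loop↦4}, ∅) :: (∅, ∅, ∅)]>
→ 18 transitions taken and the configuration is still not final: no result within 18 steps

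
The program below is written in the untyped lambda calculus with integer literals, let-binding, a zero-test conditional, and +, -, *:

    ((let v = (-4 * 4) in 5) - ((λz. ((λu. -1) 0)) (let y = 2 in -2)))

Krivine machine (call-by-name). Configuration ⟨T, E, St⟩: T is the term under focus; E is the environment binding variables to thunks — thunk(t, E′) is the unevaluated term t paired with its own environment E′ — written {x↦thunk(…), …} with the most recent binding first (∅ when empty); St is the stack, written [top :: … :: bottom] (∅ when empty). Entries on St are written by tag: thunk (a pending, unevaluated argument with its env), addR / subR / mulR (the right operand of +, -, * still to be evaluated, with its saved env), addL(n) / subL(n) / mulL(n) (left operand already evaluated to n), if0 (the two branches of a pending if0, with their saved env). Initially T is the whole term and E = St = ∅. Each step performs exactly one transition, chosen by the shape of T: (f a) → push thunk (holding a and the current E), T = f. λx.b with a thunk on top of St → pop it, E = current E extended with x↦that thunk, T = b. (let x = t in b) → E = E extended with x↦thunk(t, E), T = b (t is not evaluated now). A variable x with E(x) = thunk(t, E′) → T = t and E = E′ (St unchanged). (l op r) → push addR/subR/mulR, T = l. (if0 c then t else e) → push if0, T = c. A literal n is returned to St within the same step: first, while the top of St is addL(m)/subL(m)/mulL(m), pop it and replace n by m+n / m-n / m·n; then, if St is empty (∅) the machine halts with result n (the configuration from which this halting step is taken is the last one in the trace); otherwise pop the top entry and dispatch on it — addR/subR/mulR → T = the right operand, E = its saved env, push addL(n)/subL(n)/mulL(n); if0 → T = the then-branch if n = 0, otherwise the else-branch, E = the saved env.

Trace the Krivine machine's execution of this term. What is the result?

Answer: 6

Machine steps:
0. <T=((let v = (-4 * 4) in 5) - ((λz. ((λu. -1) 0)) (let y = 2 in -2))), E=∅, St=∅>
1. <T=(let v = (-4 * 4) in 5), E=∅, St=[subR]>
2. <T=5, E={v↦thunk((-4 * 4), ∅)}, St=[subR]>
3. <T=((λz. ((λu. -1) 0)) (let y = 2 in -2)), E=∅, St=[subL(5)]>
4. <T=(λz. ((λu. -1) 0)), E=∅, St=[thunk :: subL(5)]>
5. <T=((λu. -1) 0), E={z↦thunk((let y = 2 in -2), ∅)}, St=[subL(5)]>
6. <T=(λu. -1), E={z↦thunk((let y = 2 in -2), ∅)}, St=[thunk :: subL(5)]>
7. <T=-1, E={u↦thunk(0, {z↦thunk((let y = 2 in -2), ∅)}), z↦thunk((let y = 2 in -2), ∅)}, St=[subL(5)]>
→ final value 6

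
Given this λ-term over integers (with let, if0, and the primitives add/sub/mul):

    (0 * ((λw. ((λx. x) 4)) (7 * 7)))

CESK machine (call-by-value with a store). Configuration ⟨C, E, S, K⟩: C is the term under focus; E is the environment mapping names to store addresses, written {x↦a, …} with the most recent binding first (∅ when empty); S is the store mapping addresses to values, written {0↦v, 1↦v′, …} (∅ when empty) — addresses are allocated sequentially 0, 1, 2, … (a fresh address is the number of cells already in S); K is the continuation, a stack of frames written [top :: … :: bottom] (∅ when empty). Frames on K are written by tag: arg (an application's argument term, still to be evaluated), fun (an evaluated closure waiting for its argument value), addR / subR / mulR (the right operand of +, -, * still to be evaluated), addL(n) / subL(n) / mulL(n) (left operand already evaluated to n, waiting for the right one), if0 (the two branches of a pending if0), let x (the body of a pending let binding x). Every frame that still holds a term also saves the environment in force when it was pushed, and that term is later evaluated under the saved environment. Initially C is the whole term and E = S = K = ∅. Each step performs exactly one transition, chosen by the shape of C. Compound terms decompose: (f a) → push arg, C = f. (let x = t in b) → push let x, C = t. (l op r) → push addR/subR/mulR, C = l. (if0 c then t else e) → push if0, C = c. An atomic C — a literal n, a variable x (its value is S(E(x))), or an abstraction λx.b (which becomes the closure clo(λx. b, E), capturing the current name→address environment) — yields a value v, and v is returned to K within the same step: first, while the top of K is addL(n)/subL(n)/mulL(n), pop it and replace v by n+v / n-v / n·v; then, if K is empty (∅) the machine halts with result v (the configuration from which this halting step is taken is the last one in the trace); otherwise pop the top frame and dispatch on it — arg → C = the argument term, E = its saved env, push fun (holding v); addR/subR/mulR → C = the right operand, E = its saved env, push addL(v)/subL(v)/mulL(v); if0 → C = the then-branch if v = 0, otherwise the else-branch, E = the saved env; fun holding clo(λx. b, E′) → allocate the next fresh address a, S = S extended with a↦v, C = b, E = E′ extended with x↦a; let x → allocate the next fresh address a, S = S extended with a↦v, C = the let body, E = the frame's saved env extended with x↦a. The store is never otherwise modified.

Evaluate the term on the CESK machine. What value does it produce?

t=0: [C=(0 * ((λw. ((λx. x) 4)) (7 * 7))) | E=∅ | S=∅ | K=∅]
t=1: [C=0 | E=∅ | S=∅ | K=[mulR]]
t=2: [C=((λw. ((λx. x) 4)) (7 * 7)) | E=∅ | S=∅ | K=[mulL(0)]]
t=3: [C=(λw. ((λx. x) 4)) | E=∅ | S=∅ | K=[arg :: mulL(0)]]
t=4: [C=(7 * 7) | E=∅ | S=∅ | K=[fun :: mulL(0)]]
t=5: [C=7 | E=∅ | S=∅ | K=[mulR :: fun :: mulL(0)]]
t=6: [C=7 | E=∅ | S=∅ | K=[mulL(7) :: fun :: mulL(0)]]
t=7: [C=((λx. x) 4) | E={w↦0} | S={0↦49} | K=[mulL(0)]]
t=8: [C=(λx. x) | E={w↦0} | S={0↦49} | K=[arg :: mulL(0)]]
t=9: [C=4 | E={w↦0} | S={0↦49} | K=[fun :: mulL(0)]]
t=10: [C=x | E={x↦1, w↦0} | S={0↦49, 1↦4} | K=[mulL(0)]]
→ final value 0

Answer: 0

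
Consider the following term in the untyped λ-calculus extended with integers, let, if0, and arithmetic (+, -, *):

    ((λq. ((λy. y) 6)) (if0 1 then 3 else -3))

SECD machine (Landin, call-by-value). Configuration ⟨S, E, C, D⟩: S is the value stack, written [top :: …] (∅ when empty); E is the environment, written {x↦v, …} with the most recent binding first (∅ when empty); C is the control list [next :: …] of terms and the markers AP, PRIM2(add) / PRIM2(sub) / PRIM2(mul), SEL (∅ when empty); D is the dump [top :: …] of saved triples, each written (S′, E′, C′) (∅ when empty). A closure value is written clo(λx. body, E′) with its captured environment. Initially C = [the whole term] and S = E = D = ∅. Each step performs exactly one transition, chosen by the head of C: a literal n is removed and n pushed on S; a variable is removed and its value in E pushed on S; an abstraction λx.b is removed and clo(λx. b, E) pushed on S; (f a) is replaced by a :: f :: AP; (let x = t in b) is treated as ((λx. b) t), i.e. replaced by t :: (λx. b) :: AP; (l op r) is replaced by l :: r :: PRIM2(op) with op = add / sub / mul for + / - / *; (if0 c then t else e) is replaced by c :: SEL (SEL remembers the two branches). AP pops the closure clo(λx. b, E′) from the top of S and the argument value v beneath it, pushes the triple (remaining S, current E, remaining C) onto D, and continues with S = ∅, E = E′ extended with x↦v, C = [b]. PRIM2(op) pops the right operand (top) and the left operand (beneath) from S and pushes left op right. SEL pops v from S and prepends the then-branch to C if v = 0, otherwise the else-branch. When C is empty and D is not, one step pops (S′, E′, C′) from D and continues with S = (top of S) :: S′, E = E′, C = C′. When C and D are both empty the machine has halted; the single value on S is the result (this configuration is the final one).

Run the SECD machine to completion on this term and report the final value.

Answer: 6

Execution trace:
step 0: <S=∅, E=∅, C=[((λq. ((λy. y) 6)) (if0 1 then 3 else -3))], D=∅>
step 1: <S=∅, E=∅, C=[(if0 1 then 3 else -3) :: (λq. ((λy. y) 6)) :: AP], D=∅>
step 2: <S=∅, E=∅, C=[1 :: SEL :: (λq. ((λy. y) 6)) :: AP], D=∅>
step 3: <S=[1], E=∅, C=[SEL :: (λq. ((λy. y) 6)) :: AP], D=∅>
step 4: <S=∅, E=∅, C=[-3 :: (λq. ((λy. y) 6)) :: AP], D=∅>
step 5: <S=[-3], E=∅, C=[(λq. ((λy. y) 6)) :: AP], D=∅>
step 6: <S=[clo(λq. ((λy. y) 6), ∅) :: -3], E=∅, C=[AP], D=∅>
step 7: <S=∅, E={q↦-3}, C=[((λy. y) 6)], D=[(∅, ∅, ∅)]>
step 8: <S=∅, E={q↦-3}, C=[6 :: (λy. y) :: AP], D=[(∅, ∅, ∅)]>
step 9: <S=[6], E={q↦-3}, C=[(λy. y) :: AP], D=[(∅, ∅, ∅)]>
step 10: <S=[clo(λy. y, {q↦-3}) :: 6], E={q↦-3}, C=[AP], D=[(∅, ∅, ∅)]>
step 11: <S=∅, E={y↦6, q↦-3}, C=[y], D=[(∅, {q↦-3}, ∅) :: (∅, ∅, ∅)]>
step 12: <S=[6], E={y↦6, q↦-3}, C=∅, D=[(∅, {q↦-3}, ∅) :: (∅, ∅, ∅)]>
step 13: <S=[6], E={q↦-3}, C=∅, D=[(∅, ∅, ∅)]>
step 14: <S=[6], E=∅, C=∅, D=∅>
→ final value 6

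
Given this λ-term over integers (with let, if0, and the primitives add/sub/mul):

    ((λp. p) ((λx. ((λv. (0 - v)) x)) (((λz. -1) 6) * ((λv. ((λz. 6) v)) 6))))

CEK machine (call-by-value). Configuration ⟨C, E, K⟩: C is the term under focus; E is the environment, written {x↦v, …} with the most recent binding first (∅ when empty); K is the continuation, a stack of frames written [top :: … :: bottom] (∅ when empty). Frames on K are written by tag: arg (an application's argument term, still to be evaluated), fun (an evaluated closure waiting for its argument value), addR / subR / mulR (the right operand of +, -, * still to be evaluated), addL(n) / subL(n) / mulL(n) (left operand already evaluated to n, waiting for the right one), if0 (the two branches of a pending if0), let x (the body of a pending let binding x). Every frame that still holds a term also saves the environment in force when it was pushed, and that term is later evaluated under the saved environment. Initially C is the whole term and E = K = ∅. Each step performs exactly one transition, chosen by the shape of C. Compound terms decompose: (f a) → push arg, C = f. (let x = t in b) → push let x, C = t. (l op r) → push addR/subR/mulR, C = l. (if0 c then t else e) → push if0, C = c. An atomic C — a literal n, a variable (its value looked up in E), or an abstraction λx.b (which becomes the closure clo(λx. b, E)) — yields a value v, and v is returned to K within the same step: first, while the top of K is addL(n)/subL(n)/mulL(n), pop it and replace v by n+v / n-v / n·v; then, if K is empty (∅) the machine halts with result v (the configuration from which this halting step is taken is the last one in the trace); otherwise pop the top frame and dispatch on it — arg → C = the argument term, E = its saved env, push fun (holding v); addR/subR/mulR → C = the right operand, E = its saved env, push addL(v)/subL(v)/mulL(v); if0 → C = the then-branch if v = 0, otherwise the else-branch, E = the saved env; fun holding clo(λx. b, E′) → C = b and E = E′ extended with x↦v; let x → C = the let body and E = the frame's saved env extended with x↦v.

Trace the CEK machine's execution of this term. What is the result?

Answer: 6

Derivation:
t=0: ⟨C=((λp. p) ((λx. ((λv. (0 - v)) x)) (((λz. -1) 6) * ((λv. ((λz. 6) v)) 6)))); E=∅; K=∅⟩
t=1: ⟨C=(λp. p); E=∅; K=[arg]⟩
t=2: ⟨C=((λx. ((λv. (0 - v)) x)) (((λz. -1) 6) * ((λv. ((λz. 6) v)) 6))); E=∅; K=[fun]⟩
t=3: ⟨C=(λx. ((λv. (0 - v)) x)); E=∅; K=[arg :: fun]⟩
t=4: ⟨C=(((λz. -1) 6) * ((λv. ((λz. 6) v)) 6)); E=∅; K=[fun :: fun]⟩
t=5: ⟨C=((λz. -1) 6); E=∅; K=[mulR :: fun :: fun]⟩
t=6: ⟨C=(λz. -1); E=∅; K=[arg :: mulR :: fun :: fun]⟩
t=7: ⟨C=6; E=∅; K=[fun :: mulR :: fun :: fun]⟩
t=8: ⟨C=-1; E={z↦6}; K=[mulR :: fun :: fun]⟩
t=9: ⟨C=((λv. ((λz. 6) v)) 6); E=∅; K=[mulL(-1) :: fun :: fun]⟩
t=10: ⟨C=(λv. ((λz. 6) v)); E=∅; K=[arg :: mulL(-1) :: fun :: fun]⟩
t=11: ⟨C=6; E=∅; K=[fun :: mulL(-1) :: fun :: fun]⟩
t=12: ⟨C=((λz. 6) v); E={v↦6}; K=[mulL(-1) :: fun :: fun]⟩
t=13: ⟨C=(λz. 6); E={v↦6}; K=[arg :: mulL(-1) :: fun :: fun]⟩
t=14: ⟨C=v; E={v↦6}; K=[fun :: mulL(-1) :: fun :: fun]⟩
t=15: ⟨C=6; E={z↦6, v↦6}; K=[mulL(-1) :: fun :: fun]⟩
t=16: ⟨C=((λv. (0 - v)) x); E={x↦-6}; K=[fun]⟩
t=17: ⟨C=(λv. (0 - v)); E={x↦-6}; K=[arg :: fun]⟩
t=18: ⟨C=x; E={x↦-6}; K=[fun :: fun]⟩
t=19: ⟨C=(0 - v); E={v↦-6, x↦-6}; K=[fun]⟩
t=20: ⟨C=0; E={v↦-6, x↦-6}; K=[subR :: fun]⟩
t=21: ⟨C=v; E={v↦-6, x↦-6}; K=[subL(0) :: fun]⟩
t=22: ⟨C=p; E={p↦6}; K=∅⟩
→ final value 6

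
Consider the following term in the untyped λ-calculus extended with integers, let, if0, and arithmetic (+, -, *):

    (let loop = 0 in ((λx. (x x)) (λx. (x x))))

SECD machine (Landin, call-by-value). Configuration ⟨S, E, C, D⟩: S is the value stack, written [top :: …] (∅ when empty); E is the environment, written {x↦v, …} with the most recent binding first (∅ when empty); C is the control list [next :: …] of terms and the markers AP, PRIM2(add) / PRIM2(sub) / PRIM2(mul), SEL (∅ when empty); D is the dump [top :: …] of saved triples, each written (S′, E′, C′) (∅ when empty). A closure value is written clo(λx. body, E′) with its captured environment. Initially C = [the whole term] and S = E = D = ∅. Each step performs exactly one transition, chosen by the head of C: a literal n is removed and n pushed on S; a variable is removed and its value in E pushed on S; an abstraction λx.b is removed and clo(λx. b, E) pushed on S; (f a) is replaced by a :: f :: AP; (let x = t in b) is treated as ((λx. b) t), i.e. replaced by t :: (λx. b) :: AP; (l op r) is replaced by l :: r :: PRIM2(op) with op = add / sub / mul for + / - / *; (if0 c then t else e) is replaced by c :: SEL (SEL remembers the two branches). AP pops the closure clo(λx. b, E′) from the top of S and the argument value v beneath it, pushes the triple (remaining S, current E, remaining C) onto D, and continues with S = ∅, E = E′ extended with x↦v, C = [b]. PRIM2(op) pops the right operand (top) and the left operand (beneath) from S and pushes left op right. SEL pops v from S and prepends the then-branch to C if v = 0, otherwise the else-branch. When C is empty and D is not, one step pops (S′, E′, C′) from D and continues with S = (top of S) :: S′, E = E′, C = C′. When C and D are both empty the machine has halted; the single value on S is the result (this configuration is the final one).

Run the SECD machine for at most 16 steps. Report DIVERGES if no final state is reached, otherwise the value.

Answer: DIVERGES (no final state within 16 steps)

Machine steps:
0. <S=∅, E=∅, C=[(let loop = 0 in ((λx. (x x)) (λx. (x x))))], D=∅>
1. <S=∅, E=∅, C=[0 :: (λloop. ((λx. (x x)) (λx. (x x)))) :: AP], D=∅>
2. <S=[0], E=∅, C=[(λloop. ((λx. (x x)) (λx. (x x)))) :: AP], D=∅>
3. <S=[clo(λloop. ((λx. (x x)) (λx. (x x))), ∅) :: 0], E=∅, C=[AP], D=∅>
4. <S=∅, E={loop↦0}, C=[((λx. (x x)) (λx. (x x)))], D=[(∅, ∅, ∅)]>
5. <S=∅, E={loop↦0}, C=[(λx. (x x)) :: (λx. (x x)) :: AP], D=[(∅, ∅, ∅)]>
6. <S=[clo(λx. (x x), {loop↦0})], E={loop↦0}, C=[(λx. (x x)) :: AP], D=[(∅, ∅, ∅)]>
7. <S=[clo(λx. (x x), {loop↦0}) :: clo(λx. (x x), {loop↦0})], E={loop↦0}, C=[AP], D=[(∅, ∅, ∅)]>
8. <S=∅, E={x↦clo(λx. (x x), {loop↦0}), loop↦0}, C=[(x x)], D=[(∅, {loop↦0}, ∅) :: (∅, ∅, ∅)]>
9. <S=∅, E={x↦clo(λx. (x x), {loop↦0}), loop↦0}, C=[x :: x :: AP], D=[(∅, {loop↦0}, ∅) :: (∅, ∅, ∅)]>
10. <S=[clo(λx. (x x), {loop↦0})], E={x↦clo(λx. (x x), {loop↦0}), loop↦0}, C=[x :: AP], D=[(∅, {loop↦0}, ∅) :: (∅, ∅, ∅)]>
11. <S=[clo(λx. (x x), {loop↦0}) :: clo(λx. (x x), {loop↦0})], E={x↦clo(λx. (x x), {loop↦0}), loop↦0}, C=[AP], D=[(∅, {loop↦0}, ∅) :: (∅, ∅, ∅)]>
12. <S=∅, E={x↦clo(λx. (x x), {loop↦0}), loop↦0}, C=[(x x)], D=[(∅, {x↦clo(λx. (x x), {loop↦0}), loop↦0}, ∅) :: (∅, {loop↦0}, ∅) :: (∅, ∅, ∅)]>
13. <S=∅, E={x↦clo(λx. (x x), {loop↦0}), loop↦0}, C=[x :: x :: AP], D=[(∅, {x↦clo(λx. (x x), {loop↦0}), loop↦0}, ∅) :: (∅, {loop↦0}, ∅) :: (∅, ∅, ∅)]>
14. <S=[clo(λx. (x x), {loop↦0})], E={x↦clo(λx. (x x), {loop↦0}), loop↦0}, C=[x :: AP], D=[(∅, {x↦clo(λx. (x x), {loop↦0}), loop↦0}, ∅) :: (∅, {loop↦0}, ∅) :: (∅, ∅, ∅)]>
15. <S=[clo(λx. (x x), {loop↦0}) :: clo(λx. (x x), {loop↦0})], E={x↦clo(λx. (x x), {loop↦0}), loop↦0}, C=[AP], D=[(∅, {x↦clo(λx. (x x), {loop↦0}), loop↦0}, ∅) :: (∅, {loop↦0}, ∅) :: (∅, ∅, ∅)]>
16. <S=∅, E={x↦clo(λx. (x x), {loop↦0}), loop↦0}, C=[(x x)], D=[(∅, {x↦clo(λx. (x x), {loop↦0}), loop↦0}, ∅) :: (∅, {x↦clo(λx. (x x), {loop↦0}), loop↦0}, ∅) :: (∅, {loop↦0}, ∅) :: (∅, ∅, ∅)]>
→ 16 transitions taken and the configuration is still not final: no result within 16 steps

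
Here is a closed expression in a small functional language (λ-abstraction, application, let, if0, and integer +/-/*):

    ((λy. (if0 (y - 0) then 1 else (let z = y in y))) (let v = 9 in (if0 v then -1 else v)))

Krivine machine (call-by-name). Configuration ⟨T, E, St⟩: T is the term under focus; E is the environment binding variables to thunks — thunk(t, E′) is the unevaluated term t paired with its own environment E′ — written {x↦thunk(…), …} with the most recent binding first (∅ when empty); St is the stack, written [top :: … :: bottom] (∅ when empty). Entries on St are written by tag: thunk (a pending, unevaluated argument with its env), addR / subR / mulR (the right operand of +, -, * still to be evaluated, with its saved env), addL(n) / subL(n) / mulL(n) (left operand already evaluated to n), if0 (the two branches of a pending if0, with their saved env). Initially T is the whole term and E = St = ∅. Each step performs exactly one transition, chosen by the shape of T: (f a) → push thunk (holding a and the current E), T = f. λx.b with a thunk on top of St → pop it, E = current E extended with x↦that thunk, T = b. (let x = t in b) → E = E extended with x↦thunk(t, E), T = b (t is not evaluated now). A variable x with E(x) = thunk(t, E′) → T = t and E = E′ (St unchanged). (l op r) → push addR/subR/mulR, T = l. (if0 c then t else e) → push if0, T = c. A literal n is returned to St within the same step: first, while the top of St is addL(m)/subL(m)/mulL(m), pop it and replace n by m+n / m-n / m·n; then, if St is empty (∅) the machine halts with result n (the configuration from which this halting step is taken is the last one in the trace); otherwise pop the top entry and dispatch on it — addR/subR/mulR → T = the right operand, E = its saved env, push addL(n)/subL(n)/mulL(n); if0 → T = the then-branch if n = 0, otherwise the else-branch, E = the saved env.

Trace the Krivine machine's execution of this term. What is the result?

Answer: 9

Derivation:
t=0: [T=((λy. (if0 (y - 0) then 1 else (let z = y in y))) (let v = 9 in (if0 v then -1 else v))) | E=∅ | St=∅]
t=1: [T=(λy. (if0 (y - 0) then 1 else (let z = y in y))) | E=∅ | St=[thunk]]
t=2: [T=(if0 (y - 0) then 1 else (let z = y in y)) | E={y↦thunk((let v = 9 in (if0 v then -1 else v)), ∅)} | St=∅]
t=3: [T=(y - 0) | E={y↦thunk((let v = 9 in (if0 v then -1 else v)), ∅)} | St=[if0]]
t=4: [T=y | E={y↦thunk((let v = 9 in (if0 v then -1 else v)), ∅)} | St=[subR :: if0]]
t=5: [T=(let v = 9 in (if0 v then -1 else v)) | E=∅ | St=[subR :: if0]]
t=6: [T=(if0 v then -1 else v) | E={v↦thunk(9, ∅)} | St=[subR :: if0]]
t=7: [T=v | E={v↦thunk(9, ∅)} | St=[if0 :: subR :: if0]]
t=8: [T=9 | E=∅ | St=[if0 :: subR :: if0]]
t=9: [T=v | E={v↦thunk(9, ∅)} | St=[subR :: if0]]
t=10: [T=9 | E=∅ | St=[subR :: if0]]
t=11: [T=0 | E={y↦thunk((let v = 9 in (if0 v then -1 else v)), ∅)} | St=[subL(9) :: if0]]
t=12: [T=(let z = y in y) | E={y↦thunk((let v = 9 in (if0 v then -1 else v)), ∅)} | St=∅]
t=13: [T=y | E={z↦thunk(y, {y↦thunk((let v = 9 in (if0 v then -1 else v)), ∅)}), y↦thunk((let v = 9 in (if0 v then -1 else v)), ∅)} | St=∅]
t=14: [T=(let v = 9 in (if0 v then -1 else v)) | E=∅ | St=∅]
t=15: [T=(if0 v then -1 else v) | E={v↦thunk(9, ∅)} | St=∅]
t=16: [T=v | E={v↦thunk(9, ∅)} | St=[if0]]
t=17: [T=9 | E=∅ | St=[if0]]
t=18: [T=v | E={v↦thunk(9, ∅)} | St=∅]
t=19: [T=9 | E=∅ | St=∅]
→ final value 9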